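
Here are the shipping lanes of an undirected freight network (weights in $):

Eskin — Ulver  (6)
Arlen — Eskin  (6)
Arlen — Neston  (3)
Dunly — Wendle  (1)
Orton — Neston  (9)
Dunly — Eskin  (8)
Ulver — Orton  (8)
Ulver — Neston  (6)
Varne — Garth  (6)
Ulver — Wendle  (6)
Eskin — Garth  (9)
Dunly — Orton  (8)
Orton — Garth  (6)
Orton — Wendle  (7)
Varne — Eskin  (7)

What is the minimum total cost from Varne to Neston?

$16

Enumerating some paths:
Varne–Eskin–Arlen–Neston: 7+6+3 = 16
Varne–Eskin–Ulver–Neston: 7+6+6 = 19
The minimum is $16 via Varne–Eskin–Arlen–Neston.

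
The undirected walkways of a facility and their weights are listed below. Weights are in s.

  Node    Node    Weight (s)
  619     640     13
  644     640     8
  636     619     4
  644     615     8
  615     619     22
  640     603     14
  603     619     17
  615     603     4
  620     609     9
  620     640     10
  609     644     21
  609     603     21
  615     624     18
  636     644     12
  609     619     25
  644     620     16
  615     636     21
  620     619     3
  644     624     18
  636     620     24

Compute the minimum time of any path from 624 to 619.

34 s

Shortest distances from 624:
624: 0
615: 18  (via 624)
644: 18  (via 624)
603: 22  (via 615)
640: 26  (via 644)
636: 30  (via 644)
619: 34  (via 636)
Shortest route: 624–644–636–619 = 34 s.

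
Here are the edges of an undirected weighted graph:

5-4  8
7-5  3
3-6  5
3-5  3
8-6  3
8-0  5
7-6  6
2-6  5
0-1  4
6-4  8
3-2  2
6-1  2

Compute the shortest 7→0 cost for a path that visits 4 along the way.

Shortest 7→4: 7 → 5 → 4 = 11
Shortest 4→0: 4 → 6 → 1 → 0 = 14
Total via 4: 11 + 14 = 25.

25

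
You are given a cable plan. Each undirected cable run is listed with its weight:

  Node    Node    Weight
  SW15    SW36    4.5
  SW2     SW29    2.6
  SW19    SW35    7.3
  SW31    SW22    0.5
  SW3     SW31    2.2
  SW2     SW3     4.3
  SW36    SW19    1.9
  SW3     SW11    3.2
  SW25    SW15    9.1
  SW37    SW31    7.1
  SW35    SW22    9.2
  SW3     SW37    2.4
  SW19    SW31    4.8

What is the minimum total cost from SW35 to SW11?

15.1

Compare a few routes:
SW35 → SW19 → SW31 → SW3 → SW11: 7.3+4.8+2.2+3.2 = 17.5
SW35 → SW22 → SW31 → SW3 → SW11: 9.2+0.5+2.2+3.2 = 15.1
SW35 → SW22 → SW31 → SW37 → SW3 → SW11: 9.2+0.5+7.1+2.4+3.2 = 22.4
SW35 → SW19 → SW31 → SW37 → SW3 → SW11: 7.3+4.8+7.1+2.4+3.2 = 24.8
Cheapest is SW35 → SW22 → SW31 → SW3 → SW11 at 15.1.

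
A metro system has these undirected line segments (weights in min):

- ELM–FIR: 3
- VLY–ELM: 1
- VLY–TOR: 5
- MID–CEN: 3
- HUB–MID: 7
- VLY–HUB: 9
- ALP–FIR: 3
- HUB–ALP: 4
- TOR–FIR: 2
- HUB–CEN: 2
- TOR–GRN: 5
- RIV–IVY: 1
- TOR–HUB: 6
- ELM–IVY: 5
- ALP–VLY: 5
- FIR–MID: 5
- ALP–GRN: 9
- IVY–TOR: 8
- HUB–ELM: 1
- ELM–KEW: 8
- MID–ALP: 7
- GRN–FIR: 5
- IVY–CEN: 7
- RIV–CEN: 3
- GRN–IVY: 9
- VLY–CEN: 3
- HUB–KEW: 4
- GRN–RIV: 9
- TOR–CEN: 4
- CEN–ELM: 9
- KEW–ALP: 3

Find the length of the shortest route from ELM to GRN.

8 min

Shortest distances from ELM:
ELM: 0
HUB: 1  (via ELM)
VLY: 1  (via ELM)
FIR: 3  (via ELM)
CEN: 3  (via HUB)
TOR: 5  (via FIR)
KEW: 5  (via HUB)
ALP: 5  (via HUB)
IVY: 5  (via ELM)
RIV: 6  (via CEN)
MID: 6  (via CEN)
GRN: 8  (via FIR)
Shortest route: ELM → FIR → GRN = 8 min.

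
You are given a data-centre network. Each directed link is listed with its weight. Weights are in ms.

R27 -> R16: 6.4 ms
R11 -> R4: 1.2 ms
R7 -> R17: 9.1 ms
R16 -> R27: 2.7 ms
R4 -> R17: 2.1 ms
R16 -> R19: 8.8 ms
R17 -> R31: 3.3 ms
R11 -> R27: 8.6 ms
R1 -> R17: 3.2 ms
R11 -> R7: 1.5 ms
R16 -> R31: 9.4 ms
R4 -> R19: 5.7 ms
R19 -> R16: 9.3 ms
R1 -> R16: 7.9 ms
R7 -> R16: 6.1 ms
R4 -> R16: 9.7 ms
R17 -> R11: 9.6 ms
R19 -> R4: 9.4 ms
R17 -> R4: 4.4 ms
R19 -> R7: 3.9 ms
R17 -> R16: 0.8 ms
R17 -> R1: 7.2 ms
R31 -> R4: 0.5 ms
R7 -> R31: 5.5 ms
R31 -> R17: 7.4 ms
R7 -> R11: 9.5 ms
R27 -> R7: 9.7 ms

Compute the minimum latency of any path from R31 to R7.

Enumerating some paths:
R31 - R4 - R17 - R16 - R27 - R7: 0.5+2.1+0.8+2.7+9.7 = 15.8
R31 - R4 - R17 - R16 - R19 - R7: 0.5+2.1+0.8+8.8+3.9 = 16.1
R31 - R4 - R19 - R7: 0.5+5.7+3.9 = 10.1
R31 - R4 - R17 - R11 - R7: 0.5+2.1+9.6+1.5 = 13.7
The minimum is 10.1 ms via R31 - R4 - R19 - R7.

10.1 ms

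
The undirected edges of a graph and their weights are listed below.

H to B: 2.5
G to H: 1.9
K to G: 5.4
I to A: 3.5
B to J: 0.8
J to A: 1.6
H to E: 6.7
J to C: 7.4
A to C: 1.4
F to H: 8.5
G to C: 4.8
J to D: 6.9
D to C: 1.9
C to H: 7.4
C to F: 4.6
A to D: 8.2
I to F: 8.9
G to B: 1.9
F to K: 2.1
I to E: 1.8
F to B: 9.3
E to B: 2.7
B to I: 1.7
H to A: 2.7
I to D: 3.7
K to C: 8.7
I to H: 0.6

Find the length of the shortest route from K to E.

9.7

Running Dijkstra from K:
K: 0
F: 2.1  (via K)
G: 5.4  (via K)
C: 6.7  (via F)
B: 7.3  (via G)
H: 7.3  (via G)
I: 7.9  (via H)
A: 8.1  (via C)
J: 8.1  (via B)
D: 8.6  (via C)
E: 9.7  (via I)
Shortest route: K → G → H → I → E = 9.7.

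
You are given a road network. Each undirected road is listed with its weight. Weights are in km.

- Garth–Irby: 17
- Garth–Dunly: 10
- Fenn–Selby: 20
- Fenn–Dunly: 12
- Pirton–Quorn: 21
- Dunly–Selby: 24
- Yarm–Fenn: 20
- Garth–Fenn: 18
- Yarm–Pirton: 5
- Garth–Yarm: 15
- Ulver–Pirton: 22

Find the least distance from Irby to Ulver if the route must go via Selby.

118 km

Best Irby to Selby: Irby → Garth → Dunly → Selby costing 51
Shortest Selby→Ulver: Selby → Fenn → Yarm → Pirton → Ulver = 67
Total via Selby: 51 + 67 = 118 km.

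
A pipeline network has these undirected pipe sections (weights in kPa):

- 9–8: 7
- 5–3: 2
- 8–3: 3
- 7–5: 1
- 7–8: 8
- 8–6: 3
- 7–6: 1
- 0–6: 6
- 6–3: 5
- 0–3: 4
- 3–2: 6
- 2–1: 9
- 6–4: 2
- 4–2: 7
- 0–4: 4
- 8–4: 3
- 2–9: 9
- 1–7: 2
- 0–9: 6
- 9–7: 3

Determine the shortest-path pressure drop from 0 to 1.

Compare a few routes:
0 - 3 - 5 - 7 - 1: 4+2+1+2 = 9
0 - 3 - 6 - 7 - 1: 4+5+1+2 = 12
0 - 4 - 8 - 6 - 7 - 1: 4+3+3+1+2 = 13
0 - 9 - 7 - 1: 6+3+2 = 11
The minimum is 9 kPa via 0 - 3 - 5 - 7 - 1.

9 kPa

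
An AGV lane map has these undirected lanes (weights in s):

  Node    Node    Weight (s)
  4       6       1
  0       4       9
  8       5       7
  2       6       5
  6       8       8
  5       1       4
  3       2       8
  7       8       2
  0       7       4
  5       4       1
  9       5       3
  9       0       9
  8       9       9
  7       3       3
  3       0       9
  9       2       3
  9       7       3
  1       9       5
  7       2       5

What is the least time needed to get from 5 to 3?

9 s

Settle nodes by increasing distance from 5:
5: 0
4: 1  (via 5)
6: 2  (via 4)
9: 3  (via 5)
1: 4  (via 5)
2: 6  (via 9)
7: 6  (via 9)
8: 7  (via 5)
3: 9  (via 7)
Shortest route: 5–9–7–3 = 9 s.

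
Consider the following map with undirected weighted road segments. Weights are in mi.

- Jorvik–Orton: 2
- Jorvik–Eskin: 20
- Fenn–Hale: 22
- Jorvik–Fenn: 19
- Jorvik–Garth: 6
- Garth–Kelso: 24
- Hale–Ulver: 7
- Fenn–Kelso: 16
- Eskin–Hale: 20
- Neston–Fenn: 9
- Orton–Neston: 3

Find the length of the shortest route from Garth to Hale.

42 mi

Candidate routes:
Garth - Jorvik - Eskin - Hale: 6+20+20 = 46
Garth - Kelso - Fenn - Hale: 24+16+22 = 62
Garth - Jorvik - Fenn - Hale: 6+19+22 = 47
Garth - Jorvik - Orton - Neston - Fenn - Hale: 6+2+3+9+22 = 42
Cheapest is Garth - Jorvik - Orton - Neston - Fenn - Hale at 42 mi.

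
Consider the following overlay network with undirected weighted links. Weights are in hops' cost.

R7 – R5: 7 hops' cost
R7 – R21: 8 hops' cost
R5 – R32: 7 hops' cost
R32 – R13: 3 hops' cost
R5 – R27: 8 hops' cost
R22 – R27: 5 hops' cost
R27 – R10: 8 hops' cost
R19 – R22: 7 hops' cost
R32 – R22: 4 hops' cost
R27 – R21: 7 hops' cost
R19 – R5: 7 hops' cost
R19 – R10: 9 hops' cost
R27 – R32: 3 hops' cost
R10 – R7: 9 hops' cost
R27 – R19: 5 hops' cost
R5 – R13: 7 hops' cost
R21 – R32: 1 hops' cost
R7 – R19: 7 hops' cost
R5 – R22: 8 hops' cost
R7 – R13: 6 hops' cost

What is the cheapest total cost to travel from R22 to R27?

Compare a few routes:
R22 → R32 → R27: 4+3 = 7
R22 → R27: 5 = 5
The minimum is 5 hops' cost via R22 → R27.

5 hops' cost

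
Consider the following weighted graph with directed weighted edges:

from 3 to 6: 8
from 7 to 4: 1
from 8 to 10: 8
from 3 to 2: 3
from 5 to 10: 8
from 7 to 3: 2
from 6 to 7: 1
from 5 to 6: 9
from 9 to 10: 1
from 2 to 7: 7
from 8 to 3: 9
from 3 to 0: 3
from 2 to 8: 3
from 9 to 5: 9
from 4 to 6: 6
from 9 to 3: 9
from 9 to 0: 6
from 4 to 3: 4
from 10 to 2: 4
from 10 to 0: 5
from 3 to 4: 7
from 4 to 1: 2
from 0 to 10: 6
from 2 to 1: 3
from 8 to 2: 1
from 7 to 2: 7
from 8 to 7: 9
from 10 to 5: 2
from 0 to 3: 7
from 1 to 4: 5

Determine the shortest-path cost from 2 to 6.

14

Shortest distances from 2:
2: 0
1: 3  (via 2)
8: 3  (via 2)
7: 7  (via 2)
4: 8  (via 1)
3: 9  (via 7)
10: 11  (via 8)
0: 12  (via 3)
5: 13  (via 10)
6: 14  (via 4)
Shortest route: 2 → 1 → 4 → 6 = 14.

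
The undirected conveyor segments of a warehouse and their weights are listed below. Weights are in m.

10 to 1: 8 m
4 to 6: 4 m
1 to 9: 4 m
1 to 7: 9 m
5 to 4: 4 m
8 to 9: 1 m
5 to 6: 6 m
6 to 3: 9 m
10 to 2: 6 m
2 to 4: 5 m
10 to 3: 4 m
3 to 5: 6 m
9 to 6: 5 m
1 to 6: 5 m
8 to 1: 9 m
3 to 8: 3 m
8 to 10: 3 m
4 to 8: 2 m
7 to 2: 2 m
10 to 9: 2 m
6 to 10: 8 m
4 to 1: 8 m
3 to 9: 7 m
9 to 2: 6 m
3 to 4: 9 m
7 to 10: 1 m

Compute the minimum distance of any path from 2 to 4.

Shortest distances from 2:
2: 0
7: 2  (via 2)
10: 3  (via 7)
4: 5  (via 2)
Shortest route: 2–4 = 5 m.

5 m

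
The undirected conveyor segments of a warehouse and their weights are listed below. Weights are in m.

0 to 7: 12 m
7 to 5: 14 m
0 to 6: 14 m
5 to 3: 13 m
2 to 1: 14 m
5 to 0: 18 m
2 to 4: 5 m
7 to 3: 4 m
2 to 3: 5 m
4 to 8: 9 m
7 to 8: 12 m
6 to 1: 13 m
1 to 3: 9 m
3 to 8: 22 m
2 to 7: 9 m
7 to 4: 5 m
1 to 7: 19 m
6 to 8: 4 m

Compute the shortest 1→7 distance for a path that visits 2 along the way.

Shortest 1→2: 1–2 = 14
Shortest 2→7: 2–7 = 9
Total via 2: 14 + 9 = 23 m.

23 m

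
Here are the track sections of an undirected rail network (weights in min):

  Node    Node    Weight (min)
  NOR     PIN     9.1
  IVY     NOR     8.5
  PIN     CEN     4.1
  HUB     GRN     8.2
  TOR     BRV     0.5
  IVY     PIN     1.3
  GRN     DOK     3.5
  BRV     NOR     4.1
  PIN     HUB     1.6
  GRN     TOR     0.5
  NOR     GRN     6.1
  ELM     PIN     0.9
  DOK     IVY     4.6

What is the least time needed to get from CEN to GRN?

13.5 min

Candidate routes:
CEN–PIN–IVY–DOK–GRN: 4.1+1.3+4.6+3.5 = 13.5
CEN–PIN–HUB–GRN: 4.1+1.6+8.2 = 13.9
The minimum is 13.5 min via CEN–PIN–IVY–DOK–GRN.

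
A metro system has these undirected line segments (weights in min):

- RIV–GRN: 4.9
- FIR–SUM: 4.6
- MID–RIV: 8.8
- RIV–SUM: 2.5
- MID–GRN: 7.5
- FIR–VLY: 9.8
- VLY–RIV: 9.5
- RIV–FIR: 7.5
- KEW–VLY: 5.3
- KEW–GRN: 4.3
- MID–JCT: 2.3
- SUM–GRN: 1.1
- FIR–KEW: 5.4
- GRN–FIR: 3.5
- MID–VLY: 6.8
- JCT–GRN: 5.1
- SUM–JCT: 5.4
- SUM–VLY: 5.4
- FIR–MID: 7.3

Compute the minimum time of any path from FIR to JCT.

Settle nodes by increasing distance from FIR:
FIR: 0
GRN: 3.5  (via FIR)
SUM: 4.6  (via FIR)
KEW: 5.4  (via FIR)
RIV: 7.1  (via SUM)
MID: 7.3  (via FIR)
JCT: 8.6  (via GRN)
Shortest route: FIR–GRN–JCT = 8.6 min.

8.6 min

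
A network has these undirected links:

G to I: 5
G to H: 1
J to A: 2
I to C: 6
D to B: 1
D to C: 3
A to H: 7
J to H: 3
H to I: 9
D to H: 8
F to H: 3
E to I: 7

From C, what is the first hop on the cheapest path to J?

Compare a few routes:
C - I - H - J: 6+9+3 = 18
C - I - G - H - J: 6+5+1+3 = 15
C - D - H - J: 3+8+3 = 14
The minimum is 14 via C - D - H - J.
So from C the first move is to D.

D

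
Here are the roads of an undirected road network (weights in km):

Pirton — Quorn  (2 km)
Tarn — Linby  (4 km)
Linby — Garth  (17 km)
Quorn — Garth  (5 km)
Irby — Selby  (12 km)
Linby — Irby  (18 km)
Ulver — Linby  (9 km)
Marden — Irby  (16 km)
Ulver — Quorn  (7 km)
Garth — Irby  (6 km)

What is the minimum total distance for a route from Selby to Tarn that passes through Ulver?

43 km

Best Selby to Ulver: Selby → Irby → Garth → Quorn → Ulver costing 30
Shortest Ulver→Tarn: Ulver → Linby → Tarn = 13
Total via Ulver: 30 + 13 = 43 km.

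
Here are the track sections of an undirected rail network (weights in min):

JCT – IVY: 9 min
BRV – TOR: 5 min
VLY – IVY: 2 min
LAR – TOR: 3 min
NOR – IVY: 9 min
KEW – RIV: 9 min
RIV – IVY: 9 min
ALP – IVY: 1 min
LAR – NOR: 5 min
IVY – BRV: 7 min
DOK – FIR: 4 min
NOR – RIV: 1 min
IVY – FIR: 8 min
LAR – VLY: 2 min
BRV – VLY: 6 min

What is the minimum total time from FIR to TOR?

15 min

Running Dijkstra from FIR:
FIR: 0
DOK: 4  (via FIR)
IVY: 8  (via FIR)
ALP: 9  (via IVY)
VLY: 10  (via IVY)
LAR: 12  (via VLY)
BRV: 15  (via IVY)
TOR: 15  (via LAR)
Shortest route: FIR–IVY–VLY–LAR–TOR = 15 min.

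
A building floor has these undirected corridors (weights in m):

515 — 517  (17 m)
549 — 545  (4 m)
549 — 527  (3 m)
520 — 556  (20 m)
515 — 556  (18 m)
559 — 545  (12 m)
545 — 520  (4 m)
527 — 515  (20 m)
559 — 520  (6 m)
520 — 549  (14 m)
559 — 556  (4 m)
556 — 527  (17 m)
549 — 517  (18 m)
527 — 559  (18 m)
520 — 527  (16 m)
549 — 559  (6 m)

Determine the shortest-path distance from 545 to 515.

Running Dijkstra from 545:
545: 0
549: 4  (via 545)
520: 4  (via 545)
527: 7  (via 549)
559: 10  (via 549)
556: 14  (via 559)
517: 22  (via 549)
515: 27  (via 527)
Shortest route: 545–549–527–515 = 27 m.

27 m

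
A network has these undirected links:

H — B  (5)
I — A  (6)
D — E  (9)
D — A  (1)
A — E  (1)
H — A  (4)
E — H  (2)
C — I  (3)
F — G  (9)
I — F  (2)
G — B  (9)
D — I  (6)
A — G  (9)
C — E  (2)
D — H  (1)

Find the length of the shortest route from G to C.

12

Settle nodes by increasing distance from G:
G: 0
A: 9  (via G)
B: 9  (via G)
F: 9  (via G)
D: 10  (via A)
E: 10  (via A)
H: 11  (via D)
I: 11  (via F)
C: 12  (via E)
Shortest route: G–A–E–C = 12.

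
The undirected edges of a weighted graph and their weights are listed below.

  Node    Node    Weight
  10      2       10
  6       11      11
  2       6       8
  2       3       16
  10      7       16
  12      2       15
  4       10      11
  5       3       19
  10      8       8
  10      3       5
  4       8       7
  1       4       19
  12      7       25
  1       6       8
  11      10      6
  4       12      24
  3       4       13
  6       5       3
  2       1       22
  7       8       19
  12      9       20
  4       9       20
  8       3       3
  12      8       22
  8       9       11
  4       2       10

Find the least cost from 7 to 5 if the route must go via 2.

37

Shortest 7→2: 7–10–2 = 26
Best 2 to 5: 2–6–5 costing 11
Total via 2: 26 + 11 = 37.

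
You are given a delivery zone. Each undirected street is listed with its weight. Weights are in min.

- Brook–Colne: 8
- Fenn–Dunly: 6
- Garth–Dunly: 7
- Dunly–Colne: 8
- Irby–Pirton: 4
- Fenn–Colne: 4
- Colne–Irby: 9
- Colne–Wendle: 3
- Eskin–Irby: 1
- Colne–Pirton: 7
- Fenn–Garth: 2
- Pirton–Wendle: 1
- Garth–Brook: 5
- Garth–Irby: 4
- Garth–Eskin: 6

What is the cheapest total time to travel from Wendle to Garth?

Enumerating some paths:
Wendle → Pirton → Irby → Eskin → Garth: 1+4+1+6 = 12
Wendle → Pirton → Irby → Garth: 1+4+4 = 9
Cheapest is Wendle → Pirton → Irby → Garth at 9 min.

9 min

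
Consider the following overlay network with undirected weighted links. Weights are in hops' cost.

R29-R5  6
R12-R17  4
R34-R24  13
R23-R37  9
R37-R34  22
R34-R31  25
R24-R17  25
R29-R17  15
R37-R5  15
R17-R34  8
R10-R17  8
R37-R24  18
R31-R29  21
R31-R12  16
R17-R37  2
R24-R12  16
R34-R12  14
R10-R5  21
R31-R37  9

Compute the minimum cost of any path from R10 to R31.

19 hops' cost

Settle nodes by increasing distance from R10:
R10: 0
R17: 8  (via R10)
R37: 10  (via R17)
R12: 12  (via R17)
R34: 16  (via R17)
R31: 19  (via R37)
Shortest route: R10 → R17 → R37 → R31 = 19 hops' cost.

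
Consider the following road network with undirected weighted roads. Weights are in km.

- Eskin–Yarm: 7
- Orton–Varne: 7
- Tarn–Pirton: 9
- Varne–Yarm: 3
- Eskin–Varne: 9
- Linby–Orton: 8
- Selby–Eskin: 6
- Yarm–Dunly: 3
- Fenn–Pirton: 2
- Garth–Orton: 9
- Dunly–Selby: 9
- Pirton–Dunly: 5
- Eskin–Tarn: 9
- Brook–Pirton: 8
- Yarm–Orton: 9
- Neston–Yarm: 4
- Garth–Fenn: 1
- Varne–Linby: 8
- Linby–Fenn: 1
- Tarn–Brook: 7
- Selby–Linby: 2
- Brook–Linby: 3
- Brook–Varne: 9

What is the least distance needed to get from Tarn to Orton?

18 km

Settle nodes by increasing distance from Tarn:
Tarn: 0
Brook: 7  (via Tarn)
Eskin: 9  (via Tarn)
Pirton: 9  (via Tarn)
Linby: 10  (via Brook)
Fenn: 11  (via Pirton)
Selby: 12  (via Linby)
Garth: 12  (via Fenn)
Dunly: 14  (via Pirton)
Varne: 16  (via Brook)
Yarm: 16  (via Eskin)
Orton: 18  (via Linby)
Shortest route: Tarn → Brook → Linby → Orton = 18 km.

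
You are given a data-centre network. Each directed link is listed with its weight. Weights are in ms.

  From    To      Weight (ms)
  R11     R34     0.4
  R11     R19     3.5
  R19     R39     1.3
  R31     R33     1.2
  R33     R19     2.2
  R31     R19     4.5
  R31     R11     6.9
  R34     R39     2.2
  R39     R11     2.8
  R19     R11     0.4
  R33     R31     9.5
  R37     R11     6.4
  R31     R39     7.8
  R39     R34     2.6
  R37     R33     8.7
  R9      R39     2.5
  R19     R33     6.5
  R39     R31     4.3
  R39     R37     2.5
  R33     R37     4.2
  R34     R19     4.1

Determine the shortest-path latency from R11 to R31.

Candidate routes:
R11–R34–R39–R31: 0.4+2.2+4.3 = 6.9
R11–R19–R39–R31: 3.5+1.3+4.3 = 9.1
R11–R34–R19–R39–R31: 0.4+4.1+1.3+4.3 = 10.1
Cheapest is R11–R34–R39–R31 at 6.9 ms.

6.9 ms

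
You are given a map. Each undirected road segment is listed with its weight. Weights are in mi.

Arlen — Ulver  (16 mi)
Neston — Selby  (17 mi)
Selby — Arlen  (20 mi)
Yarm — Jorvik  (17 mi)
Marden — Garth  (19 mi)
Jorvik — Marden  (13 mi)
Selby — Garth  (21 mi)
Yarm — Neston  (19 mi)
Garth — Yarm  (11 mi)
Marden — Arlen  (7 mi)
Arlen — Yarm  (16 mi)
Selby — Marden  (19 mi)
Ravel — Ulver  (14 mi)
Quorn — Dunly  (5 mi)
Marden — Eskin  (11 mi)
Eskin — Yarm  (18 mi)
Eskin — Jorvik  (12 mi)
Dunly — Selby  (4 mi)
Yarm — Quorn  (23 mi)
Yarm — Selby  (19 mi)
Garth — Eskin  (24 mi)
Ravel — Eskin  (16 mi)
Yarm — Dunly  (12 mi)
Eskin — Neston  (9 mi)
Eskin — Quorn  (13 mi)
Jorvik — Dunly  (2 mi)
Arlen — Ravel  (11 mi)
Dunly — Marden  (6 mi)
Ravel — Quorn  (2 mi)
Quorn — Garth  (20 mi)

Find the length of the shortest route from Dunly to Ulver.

Candidate routes:
Dunly - Quorn - Ravel - Ulver: 5+2+14 = 21
Dunly - Marden - Arlen - Ulver: 6+7+16 = 29
Cheapest is Dunly - Quorn - Ravel - Ulver at 21 mi.

21 mi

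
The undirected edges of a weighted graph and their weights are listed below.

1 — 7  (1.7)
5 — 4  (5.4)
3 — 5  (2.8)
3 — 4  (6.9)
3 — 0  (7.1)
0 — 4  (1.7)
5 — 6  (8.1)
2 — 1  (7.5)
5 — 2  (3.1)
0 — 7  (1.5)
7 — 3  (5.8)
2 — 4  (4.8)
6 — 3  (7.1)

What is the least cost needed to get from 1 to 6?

Shortest distances from 1:
1: 0
7: 1.7  (via 1)
0: 3.2  (via 7)
4: 4.9  (via 0)
2: 7.5  (via 1)
3: 7.5  (via 7)
5: 10.3  (via 4)
6: 14.6  (via 3)
Shortest route: 1–7–3–6 = 14.6.

14.6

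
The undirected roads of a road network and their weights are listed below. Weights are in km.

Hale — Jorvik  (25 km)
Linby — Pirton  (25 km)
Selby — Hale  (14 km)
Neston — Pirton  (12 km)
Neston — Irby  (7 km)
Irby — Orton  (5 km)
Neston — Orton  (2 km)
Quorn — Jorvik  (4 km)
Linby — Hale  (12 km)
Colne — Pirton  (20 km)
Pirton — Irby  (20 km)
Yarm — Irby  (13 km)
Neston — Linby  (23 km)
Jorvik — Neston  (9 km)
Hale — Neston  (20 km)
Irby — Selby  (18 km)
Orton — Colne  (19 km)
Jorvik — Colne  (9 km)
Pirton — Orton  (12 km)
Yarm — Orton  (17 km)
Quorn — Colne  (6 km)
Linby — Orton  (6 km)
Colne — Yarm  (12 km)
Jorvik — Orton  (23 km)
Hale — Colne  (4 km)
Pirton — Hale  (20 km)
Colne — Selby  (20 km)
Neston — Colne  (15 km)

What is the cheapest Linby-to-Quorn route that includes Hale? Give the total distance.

22 km

Shortest Linby→Hale: Linby → Hale = 12
Shortest Hale→Quorn: Hale → Colne → Quorn = 10
Total via Hale: 12 + 10 = 22 km.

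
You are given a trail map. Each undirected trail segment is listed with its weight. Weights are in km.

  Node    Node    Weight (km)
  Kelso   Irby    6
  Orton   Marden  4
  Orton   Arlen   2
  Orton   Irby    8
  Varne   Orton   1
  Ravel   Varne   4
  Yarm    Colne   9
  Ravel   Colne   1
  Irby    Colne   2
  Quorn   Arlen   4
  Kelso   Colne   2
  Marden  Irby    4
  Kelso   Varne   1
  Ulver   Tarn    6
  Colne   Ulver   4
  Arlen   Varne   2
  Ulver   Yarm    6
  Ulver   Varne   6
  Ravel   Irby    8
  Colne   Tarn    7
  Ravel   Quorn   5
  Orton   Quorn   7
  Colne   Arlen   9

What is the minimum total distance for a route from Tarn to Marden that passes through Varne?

Shortest Tarn→Varne: Tarn → Colne → Kelso → Varne = 10
Best Varne to Marden: Varne → Orton → Marden costing 5
Total via Varne: 10 + 5 = 15 km.

15 km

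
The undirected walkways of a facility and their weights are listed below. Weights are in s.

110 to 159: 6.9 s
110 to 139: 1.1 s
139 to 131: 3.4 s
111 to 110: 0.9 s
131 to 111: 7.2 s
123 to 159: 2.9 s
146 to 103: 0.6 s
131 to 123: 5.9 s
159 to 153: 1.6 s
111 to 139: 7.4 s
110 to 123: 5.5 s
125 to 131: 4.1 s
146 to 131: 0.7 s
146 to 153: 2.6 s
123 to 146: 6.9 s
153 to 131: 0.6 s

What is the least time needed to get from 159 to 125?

Compare a few routes:
159–153–146–131–125: 1.6+2.6+0.7+4.1 = 9
159–123–131–125: 2.9+5.9+4.1 = 12.9
159–153–131–125: 1.6+0.6+4.1 = 6.3
159–123–146–131–125: 2.9+6.9+0.7+4.1 = 14.6
The minimum is 6.3 s via 159–153–131–125.

6.3 s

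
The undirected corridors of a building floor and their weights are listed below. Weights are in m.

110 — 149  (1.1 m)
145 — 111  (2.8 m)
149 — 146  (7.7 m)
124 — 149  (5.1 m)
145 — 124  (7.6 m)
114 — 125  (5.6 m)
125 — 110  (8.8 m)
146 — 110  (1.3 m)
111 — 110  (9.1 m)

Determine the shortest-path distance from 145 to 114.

Candidate routes:
145 → 111 → 110 → 125 → 114: 2.8+9.1+8.8+5.6 = 26.3
145 → 124 → 149 → 110 → 125 → 114: 7.6+5.1+1.1+8.8+5.6 = 28.2
The minimum is 26.3 m via 145 → 111 → 110 → 125 → 114.

26.3 m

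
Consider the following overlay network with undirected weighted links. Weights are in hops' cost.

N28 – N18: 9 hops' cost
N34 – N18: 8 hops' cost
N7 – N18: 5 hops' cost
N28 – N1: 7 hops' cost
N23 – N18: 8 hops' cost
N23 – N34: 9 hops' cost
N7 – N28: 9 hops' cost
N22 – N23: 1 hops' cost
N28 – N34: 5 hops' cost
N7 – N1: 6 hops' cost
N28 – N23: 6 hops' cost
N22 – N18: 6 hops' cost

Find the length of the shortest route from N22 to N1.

Candidate routes:
N22 → N18 → N7 → N1: 6+5+6 = 17
N22 → N23 → N28 → N1: 1+6+7 = 14
The minimum is 14 hops' cost via N22 → N23 → N28 → N1.

14 hops' cost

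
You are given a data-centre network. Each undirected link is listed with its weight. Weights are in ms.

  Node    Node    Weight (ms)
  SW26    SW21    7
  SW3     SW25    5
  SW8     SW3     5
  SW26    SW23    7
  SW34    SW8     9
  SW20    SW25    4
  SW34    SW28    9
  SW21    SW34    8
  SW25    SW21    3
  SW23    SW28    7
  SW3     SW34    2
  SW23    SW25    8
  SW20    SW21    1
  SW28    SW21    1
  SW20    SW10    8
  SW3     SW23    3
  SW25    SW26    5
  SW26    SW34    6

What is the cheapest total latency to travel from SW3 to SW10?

17 ms

Settle nodes by increasing distance from SW3:
SW3: 0
SW34: 2  (via SW3)
SW23: 3  (via SW3)
SW25: 5  (via SW3)
SW8: 5  (via SW3)
SW21: 8  (via SW25)
SW26: 8  (via SW34)
SW28: 9  (via SW21)
SW20: 9  (via SW25)
SW10: 17  (via SW20)
Shortest route: SW3 → SW25 → SW20 → SW10 = 17 ms.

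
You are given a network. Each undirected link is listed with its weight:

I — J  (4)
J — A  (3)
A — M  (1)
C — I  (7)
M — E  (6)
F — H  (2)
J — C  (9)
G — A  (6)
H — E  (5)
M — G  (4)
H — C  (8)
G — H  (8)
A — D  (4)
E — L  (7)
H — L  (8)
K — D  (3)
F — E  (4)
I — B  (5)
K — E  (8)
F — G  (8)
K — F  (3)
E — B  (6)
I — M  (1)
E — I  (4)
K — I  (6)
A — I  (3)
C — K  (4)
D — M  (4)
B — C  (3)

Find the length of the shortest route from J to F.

12

Enumerating some paths:
J - A - D - K - F: 3+4+3+3 = 13
J - I - E - F: 4+4+4 = 12
J - A - M - I - E - F: 3+1+1+4+4 = 13
Cheapest is J - I - E - F at 12.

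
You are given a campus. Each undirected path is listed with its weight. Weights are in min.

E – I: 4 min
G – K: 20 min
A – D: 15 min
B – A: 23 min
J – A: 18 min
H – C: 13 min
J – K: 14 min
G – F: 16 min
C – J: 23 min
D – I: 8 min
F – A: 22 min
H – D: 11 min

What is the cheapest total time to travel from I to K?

Candidate routes:
I–D–A–J–K: 8+15+18+14 = 55
I–D–A–F–G–K: 8+15+22+16+20 = 81
I–D–H–C–J–K: 8+11+13+23+14 = 69
I–D–H–C–J–A–F–G–K: 8+11+13+23+18+22+16+20 = 131
The minimum is 55 min via I–D–A–J–K.

55 min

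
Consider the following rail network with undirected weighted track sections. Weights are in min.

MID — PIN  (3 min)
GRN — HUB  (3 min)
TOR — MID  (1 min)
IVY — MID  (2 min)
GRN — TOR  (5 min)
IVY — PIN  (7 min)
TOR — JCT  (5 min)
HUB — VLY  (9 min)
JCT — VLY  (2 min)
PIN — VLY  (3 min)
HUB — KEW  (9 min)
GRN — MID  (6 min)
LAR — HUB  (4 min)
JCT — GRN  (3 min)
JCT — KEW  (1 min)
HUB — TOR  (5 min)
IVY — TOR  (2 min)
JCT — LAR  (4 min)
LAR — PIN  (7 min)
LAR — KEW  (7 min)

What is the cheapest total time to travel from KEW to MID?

Settle nodes by increasing distance from KEW:
KEW: 0
JCT: 1  (via KEW)
VLY: 3  (via JCT)
GRN: 4  (via JCT)
LAR: 5  (via JCT)
PIN: 6  (via VLY)
TOR: 6  (via JCT)
HUB: 7  (via GRN)
MID: 7  (via TOR)
Shortest route: KEW–JCT–TOR–MID = 7 min.

7 min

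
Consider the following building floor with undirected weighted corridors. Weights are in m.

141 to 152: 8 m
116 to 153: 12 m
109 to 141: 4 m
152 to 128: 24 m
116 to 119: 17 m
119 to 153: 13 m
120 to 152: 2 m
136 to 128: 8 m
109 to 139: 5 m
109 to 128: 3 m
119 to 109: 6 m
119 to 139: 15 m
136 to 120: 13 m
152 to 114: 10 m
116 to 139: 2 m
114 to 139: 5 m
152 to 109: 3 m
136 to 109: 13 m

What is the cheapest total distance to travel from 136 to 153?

30 m

Candidate routes:
136 → 109 → 119 → 153: 13+6+13 = 32
136 → 128 → 109 → 119 → 153: 8+3+6+13 = 30
136 → 109 → 139 → 116 → 153: 13+5+2+12 = 32
The minimum is 30 m via 136 → 128 → 109 → 119 → 153.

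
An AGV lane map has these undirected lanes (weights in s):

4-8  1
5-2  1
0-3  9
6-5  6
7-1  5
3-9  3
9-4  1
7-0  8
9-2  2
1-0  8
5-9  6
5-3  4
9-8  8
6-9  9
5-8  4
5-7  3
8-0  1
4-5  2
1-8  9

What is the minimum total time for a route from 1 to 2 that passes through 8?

13 s

Best 1 to 8: 1–8 costing 9
Shortest 8→2: 8–4–9–2 = 4
Total via 8: 9 + 4 = 13 s.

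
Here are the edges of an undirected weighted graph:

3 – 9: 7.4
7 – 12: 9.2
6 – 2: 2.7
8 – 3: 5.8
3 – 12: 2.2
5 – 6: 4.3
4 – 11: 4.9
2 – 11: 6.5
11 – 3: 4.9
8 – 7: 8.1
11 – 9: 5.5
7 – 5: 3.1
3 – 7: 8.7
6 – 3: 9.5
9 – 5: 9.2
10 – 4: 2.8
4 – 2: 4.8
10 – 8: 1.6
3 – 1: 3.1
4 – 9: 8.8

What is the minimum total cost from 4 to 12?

12

Settle nodes by increasing distance from 4:
4: 0
10: 2.8  (via 4)
8: 4.4  (via 10)
2: 4.8  (via 4)
11: 4.9  (via 4)
6: 7.5  (via 2)
9: 8.8  (via 4)
3: 9.8  (via 11)
5: 11.8  (via 6)
12: 12  (via 3)
Shortest route: 4–11–3–12 = 12.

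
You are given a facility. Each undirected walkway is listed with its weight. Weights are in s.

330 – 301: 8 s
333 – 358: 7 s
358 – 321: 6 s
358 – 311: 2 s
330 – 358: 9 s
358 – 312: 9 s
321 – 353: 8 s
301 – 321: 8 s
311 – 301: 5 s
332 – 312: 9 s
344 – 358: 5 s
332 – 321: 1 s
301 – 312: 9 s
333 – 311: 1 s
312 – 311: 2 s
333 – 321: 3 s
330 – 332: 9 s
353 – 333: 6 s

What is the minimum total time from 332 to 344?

12 s

Enumerating some paths:
332 → 321 → 333 → 358 → 344: 1+3+7+5 = 16
332 → 321 → 301 → 311 → 358 → 344: 1+8+5+2+5 = 21
332 → 312 → 311 → 358 → 344: 9+2+2+5 = 18
332 → 321 → 358 → 344: 1+6+5 = 12
Cheapest is 332 → 321 → 358 → 344 at 12 s.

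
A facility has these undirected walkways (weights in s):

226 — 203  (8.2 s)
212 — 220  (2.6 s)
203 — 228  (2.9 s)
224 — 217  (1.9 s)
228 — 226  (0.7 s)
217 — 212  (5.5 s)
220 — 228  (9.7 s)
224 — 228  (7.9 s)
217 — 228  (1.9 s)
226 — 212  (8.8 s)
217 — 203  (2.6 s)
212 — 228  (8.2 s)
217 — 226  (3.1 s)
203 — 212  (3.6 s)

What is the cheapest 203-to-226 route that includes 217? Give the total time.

5.2 s

Shortest 203→217: 203 → 217 = 2.6
Best 217 to 226: 217 → 228 → 226 costing 2.6
Total via 217: 2.6 + 2.6 = 5.2 s.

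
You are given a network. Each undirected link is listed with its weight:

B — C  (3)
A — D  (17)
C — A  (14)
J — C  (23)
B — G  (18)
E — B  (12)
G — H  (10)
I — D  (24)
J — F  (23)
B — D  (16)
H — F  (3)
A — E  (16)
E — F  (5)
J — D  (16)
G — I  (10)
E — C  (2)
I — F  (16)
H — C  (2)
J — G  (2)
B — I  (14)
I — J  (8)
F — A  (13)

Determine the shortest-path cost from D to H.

21

Shortest distances from D:
D: 0
B: 16  (via D)
J: 16  (via D)
A: 17  (via D)
G: 18  (via J)
C: 19  (via B)
E: 21  (via C)
H: 21  (via C)
Shortest route: D–B–C–H = 21.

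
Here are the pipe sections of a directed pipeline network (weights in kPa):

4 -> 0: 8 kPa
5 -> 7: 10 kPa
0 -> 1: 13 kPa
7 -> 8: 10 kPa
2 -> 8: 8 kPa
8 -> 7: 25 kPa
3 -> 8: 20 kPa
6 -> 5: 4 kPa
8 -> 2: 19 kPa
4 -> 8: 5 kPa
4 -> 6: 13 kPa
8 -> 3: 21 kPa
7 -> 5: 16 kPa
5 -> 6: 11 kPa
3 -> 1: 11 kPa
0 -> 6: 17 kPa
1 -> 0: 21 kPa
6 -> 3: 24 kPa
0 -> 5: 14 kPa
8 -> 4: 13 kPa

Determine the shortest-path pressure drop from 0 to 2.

53 kPa

Compare a few routes:
0–6–3–8–2: 17+24+20+19 = 80
0–5–7–8–2: 14+10+10+19 = 53
0–6–5–7–8–2: 17+4+10+10+19 = 60
Cheapest is 0–5–7–8–2 at 53 kPa.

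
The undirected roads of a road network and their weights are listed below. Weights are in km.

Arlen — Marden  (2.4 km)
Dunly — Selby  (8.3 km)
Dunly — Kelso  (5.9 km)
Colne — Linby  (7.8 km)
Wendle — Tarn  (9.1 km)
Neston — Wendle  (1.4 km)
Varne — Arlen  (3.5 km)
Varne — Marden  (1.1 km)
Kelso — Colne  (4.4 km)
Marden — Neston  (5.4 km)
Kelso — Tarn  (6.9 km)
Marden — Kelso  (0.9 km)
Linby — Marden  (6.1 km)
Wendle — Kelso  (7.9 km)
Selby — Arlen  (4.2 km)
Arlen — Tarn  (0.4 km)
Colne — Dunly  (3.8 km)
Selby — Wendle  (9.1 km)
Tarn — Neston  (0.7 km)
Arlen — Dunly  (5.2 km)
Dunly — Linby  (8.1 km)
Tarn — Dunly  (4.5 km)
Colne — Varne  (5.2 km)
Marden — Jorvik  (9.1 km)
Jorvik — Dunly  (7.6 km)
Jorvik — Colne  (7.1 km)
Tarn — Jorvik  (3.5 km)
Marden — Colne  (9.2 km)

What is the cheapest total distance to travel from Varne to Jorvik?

Enumerating some paths:
Varne–Arlen–Tarn–Jorvik: 3.5+0.4+3.5 = 7.4
Varne–Marden–Jorvik: 1.1+9.1 = 10.2
Varne–Marden–Neston–Tarn–Jorvik: 1.1+5.4+0.7+3.5 = 10.7
The minimum is 7.4 km via Varne–Arlen–Tarn–Jorvik.

7.4 km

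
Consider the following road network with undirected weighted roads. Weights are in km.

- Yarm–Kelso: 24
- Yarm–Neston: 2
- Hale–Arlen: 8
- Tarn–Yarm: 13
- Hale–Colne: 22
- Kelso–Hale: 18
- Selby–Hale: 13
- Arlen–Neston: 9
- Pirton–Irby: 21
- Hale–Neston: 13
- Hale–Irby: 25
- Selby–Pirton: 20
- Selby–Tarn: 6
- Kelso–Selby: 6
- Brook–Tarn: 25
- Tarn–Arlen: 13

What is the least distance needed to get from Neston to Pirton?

Compare a few routes:
Neston - Yarm - Tarn - Selby - Pirton: 2+13+6+20 = 41
Neston - Hale - Selby - Pirton: 13+13+20 = 46
Neston - Arlen - Hale - Selby - Pirton: 9+8+13+20 = 50
Neston - Arlen - Tarn - Selby - Pirton: 9+13+6+20 = 48
Cheapest is Neston - Yarm - Tarn - Selby - Pirton at 41 km.

41 km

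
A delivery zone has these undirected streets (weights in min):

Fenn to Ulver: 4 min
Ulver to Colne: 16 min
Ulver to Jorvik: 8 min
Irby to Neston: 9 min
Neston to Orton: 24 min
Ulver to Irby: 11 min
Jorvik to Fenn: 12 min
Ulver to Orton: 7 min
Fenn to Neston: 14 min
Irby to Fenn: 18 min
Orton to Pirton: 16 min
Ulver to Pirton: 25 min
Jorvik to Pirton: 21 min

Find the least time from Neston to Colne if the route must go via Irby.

Shortest Neston→Irby: Neston → Irby = 9
Best Irby to Colne: Irby → Ulver → Colne costing 27
Total via Irby: 9 + 27 = 36 min.

36 min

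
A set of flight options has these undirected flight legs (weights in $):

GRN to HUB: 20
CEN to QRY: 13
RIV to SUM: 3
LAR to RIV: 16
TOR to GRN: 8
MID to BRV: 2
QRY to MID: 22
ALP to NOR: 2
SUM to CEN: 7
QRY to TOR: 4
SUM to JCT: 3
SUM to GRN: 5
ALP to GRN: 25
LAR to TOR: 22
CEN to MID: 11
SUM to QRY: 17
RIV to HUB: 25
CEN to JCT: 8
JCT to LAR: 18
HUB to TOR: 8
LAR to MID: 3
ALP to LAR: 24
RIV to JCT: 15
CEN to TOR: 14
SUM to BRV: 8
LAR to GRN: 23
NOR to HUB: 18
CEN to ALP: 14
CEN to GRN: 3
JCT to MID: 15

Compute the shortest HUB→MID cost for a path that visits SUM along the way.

Best HUB to SUM: HUB → TOR → GRN → SUM costing 21
Best SUM to MID: SUM → BRV → MID costing 10
Total via SUM: 21 + 10 = $31.

$31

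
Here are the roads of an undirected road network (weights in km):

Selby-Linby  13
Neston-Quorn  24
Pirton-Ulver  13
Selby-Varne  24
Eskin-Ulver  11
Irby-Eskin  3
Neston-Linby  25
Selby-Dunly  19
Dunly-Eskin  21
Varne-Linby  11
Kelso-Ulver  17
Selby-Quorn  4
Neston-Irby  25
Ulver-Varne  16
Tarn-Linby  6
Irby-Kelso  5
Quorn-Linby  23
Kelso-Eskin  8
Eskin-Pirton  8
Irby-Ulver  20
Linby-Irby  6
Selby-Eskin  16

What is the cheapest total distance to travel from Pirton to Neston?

Shortest distances from Pirton:
Pirton: 0
Eskin: 8  (via Pirton)
Irby: 11  (via Eskin)
Ulver: 13  (via Pirton)
Kelso: 16  (via Eskin)
Linby: 17  (via Irby)
Tarn: 23  (via Linby)
Selby: 24  (via Eskin)
Varne: 28  (via Linby)
Quorn: 28  (via Selby)
Dunly: 29  (via Eskin)
Neston: 36  (via Irby)
Shortest route: Pirton → Eskin → Irby → Neston = 36 km.

36 km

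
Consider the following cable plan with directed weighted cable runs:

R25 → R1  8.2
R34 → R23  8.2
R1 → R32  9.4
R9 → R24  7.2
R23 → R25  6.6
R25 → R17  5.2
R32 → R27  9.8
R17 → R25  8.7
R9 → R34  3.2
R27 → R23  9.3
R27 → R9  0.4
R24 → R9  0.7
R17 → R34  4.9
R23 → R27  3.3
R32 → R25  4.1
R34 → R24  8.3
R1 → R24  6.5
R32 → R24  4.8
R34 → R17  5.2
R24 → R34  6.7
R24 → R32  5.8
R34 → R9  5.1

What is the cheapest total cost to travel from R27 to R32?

Compare a few routes:
R27 - R9 - R24 - R32: 0.4+7.2+5.8 = 13.4
R27 - R9 - R34 - R24 - R32: 0.4+3.2+8.3+5.8 = 17.7
The minimum is 13.4 via R27 - R9 - R24 - R32.

13.4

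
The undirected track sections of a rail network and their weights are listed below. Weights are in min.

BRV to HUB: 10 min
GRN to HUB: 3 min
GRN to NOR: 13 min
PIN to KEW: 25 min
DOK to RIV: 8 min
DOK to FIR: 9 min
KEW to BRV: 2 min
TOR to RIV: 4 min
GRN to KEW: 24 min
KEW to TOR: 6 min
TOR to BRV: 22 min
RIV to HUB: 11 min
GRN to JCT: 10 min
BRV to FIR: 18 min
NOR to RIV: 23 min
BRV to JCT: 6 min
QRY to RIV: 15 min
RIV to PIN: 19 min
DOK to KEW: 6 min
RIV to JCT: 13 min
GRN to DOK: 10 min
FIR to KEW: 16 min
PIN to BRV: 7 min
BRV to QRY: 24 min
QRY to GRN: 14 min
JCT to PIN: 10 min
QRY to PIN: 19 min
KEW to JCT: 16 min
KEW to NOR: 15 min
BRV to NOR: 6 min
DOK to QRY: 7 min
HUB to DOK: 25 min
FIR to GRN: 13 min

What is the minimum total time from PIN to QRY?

Settle nodes by increasing distance from PIN:
PIN: 0
BRV: 7  (via PIN)
KEW: 9  (via BRV)
JCT: 10  (via PIN)
NOR: 13  (via BRV)
TOR: 15  (via KEW)
DOK: 15  (via KEW)
HUB: 17  (via BRV)
QRY: 19  (via PIN)
Shortest route: PIN → QRY = 19 min.

19 min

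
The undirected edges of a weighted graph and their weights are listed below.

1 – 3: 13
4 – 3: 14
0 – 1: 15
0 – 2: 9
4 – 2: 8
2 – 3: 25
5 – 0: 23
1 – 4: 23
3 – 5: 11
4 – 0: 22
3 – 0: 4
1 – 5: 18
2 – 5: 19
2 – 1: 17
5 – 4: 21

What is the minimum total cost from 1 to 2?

17

Running Dijkstra from 1:
1: 0
3: 13  (via 1)
0: 15  (via 1)
2: 17  (via 1)
Shortest route: 1–2 = 17.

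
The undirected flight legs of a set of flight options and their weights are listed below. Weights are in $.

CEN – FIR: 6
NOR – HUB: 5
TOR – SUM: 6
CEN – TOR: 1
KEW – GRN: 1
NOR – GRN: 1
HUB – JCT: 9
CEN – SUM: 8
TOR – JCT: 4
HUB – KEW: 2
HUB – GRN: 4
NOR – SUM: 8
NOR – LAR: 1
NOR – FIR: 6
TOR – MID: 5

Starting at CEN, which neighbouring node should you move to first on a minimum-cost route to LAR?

FIR

Enumerating some paths:
CEN - FIR - NOR - LAR: 6+6+1 = 13
CEN - TOR - SUM - NOR - LAR: 1+6+8+1 = 16
The minimum is $13 via CEN - FIR - NOR - LAR.
So from CEN the first move is to FIR.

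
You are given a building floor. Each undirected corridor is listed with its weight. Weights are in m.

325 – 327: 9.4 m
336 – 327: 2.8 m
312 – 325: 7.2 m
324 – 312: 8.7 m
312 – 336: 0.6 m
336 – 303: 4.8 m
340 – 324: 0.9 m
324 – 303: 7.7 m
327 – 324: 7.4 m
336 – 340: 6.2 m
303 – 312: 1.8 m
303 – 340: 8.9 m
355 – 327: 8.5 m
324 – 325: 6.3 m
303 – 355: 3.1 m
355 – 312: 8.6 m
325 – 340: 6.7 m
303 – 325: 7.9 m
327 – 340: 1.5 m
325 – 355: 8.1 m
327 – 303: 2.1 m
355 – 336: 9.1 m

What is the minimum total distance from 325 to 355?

Running Dijkstra from 325:
325: 0
324: 6.3  (via 325)
340: 6.7  (via 325)
312: 7.2  (via 325)
336: 7.8  (via 312)
303: 7.9  (via 325)
355: 8.1  (via 325)
Shortest route: 325–355 = 8.1 m.

8.1 m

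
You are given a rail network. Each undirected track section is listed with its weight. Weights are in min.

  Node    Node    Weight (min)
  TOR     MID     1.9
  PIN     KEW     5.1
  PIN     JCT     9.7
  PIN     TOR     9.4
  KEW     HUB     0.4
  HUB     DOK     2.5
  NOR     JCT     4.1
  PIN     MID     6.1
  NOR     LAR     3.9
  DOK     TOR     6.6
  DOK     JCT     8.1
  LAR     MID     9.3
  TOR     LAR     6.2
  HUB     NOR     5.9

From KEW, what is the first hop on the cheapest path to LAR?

Enumerating some paths:
KEW–HUB–DOK–TOR–LAR: 0.4+2.5+6.6+6.2 = 15.7
KEW–PIN–MID–TOR–LAR: 5.1+6.1+1.9+6.2 = 19.3
KEW–HUB–NOR–LAR: 0.4+5.9+3.9 = 10.2
KEW–HUB–DOK–JCT–NOR–LAR: 0.4+2.5+8.1+4.1+3.9 = 19
Cheapest is KEW–HUB–NOR–LAR at 10.2 min.
So from KEW the first move is to HUB.

HUB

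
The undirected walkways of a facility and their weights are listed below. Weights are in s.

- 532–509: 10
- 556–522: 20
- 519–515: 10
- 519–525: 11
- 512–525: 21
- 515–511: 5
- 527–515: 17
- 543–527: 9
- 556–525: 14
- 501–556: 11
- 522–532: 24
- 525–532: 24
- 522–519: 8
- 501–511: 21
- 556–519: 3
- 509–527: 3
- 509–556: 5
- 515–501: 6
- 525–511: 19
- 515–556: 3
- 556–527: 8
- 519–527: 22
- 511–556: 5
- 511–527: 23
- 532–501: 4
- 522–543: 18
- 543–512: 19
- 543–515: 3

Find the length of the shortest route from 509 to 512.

30 s

Enumerating some paths:
509 - 527 - 543 - 512: 3+9+19 = 31
509 - 556 - 515 - 543 - 512: 5+3+3+19 = 30
509 - 527 - 556 - 515 - 543 - 512: 3+8+3+3+19 = 36
The minimum is 30 s via 509 - 556 - 515 - 543 - 512.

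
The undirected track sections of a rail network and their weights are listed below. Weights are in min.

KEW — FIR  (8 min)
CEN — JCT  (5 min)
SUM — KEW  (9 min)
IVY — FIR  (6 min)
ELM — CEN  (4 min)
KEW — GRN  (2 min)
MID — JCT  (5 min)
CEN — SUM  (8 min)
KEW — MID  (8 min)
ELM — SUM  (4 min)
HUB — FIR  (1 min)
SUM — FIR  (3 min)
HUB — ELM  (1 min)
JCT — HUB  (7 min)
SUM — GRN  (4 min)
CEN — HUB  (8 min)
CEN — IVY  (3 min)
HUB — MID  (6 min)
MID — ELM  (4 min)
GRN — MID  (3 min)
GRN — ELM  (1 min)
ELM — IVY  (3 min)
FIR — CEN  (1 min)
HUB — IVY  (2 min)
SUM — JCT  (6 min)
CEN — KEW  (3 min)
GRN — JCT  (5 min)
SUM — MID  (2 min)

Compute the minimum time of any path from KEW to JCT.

7 min

Candidate routes:
KEW → GRN → MID → JCT: 2+3+5 = 10
KEW → CEN → JCT: 3+5 = 8
KEW → GRN → JCT: 2+5 = 7
Cheapest is KEW → GRN → JCT at 7 min.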